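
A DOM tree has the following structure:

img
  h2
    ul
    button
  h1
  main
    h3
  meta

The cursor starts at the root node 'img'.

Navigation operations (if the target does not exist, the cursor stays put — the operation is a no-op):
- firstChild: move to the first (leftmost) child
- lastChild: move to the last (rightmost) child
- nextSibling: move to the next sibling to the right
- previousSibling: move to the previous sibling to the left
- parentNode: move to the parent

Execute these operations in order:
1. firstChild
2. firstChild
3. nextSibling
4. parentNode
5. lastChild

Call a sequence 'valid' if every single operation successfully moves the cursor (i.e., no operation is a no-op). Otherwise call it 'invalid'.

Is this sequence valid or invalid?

Answer: valid

Derivation:
After 1 (firstChild): h2
After 2 (firstChild): ul
After 3 (nextSibling): button
After 4 (parentNode): h2
After 5 (lastChild): button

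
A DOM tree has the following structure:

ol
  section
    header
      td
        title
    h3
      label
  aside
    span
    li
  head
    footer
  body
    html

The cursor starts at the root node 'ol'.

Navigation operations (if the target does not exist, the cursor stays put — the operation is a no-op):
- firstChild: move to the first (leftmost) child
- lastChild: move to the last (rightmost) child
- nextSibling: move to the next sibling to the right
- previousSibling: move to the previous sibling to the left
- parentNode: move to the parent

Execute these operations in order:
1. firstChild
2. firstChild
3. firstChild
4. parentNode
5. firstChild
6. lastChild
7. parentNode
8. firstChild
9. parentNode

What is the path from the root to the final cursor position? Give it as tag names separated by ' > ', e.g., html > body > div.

After 1 (firstChild): section
After 2 (firstChild): header
After 3 (firstChild): td
After 4 (parentNode): header
After 5 (firstChild): td
After 6 (lastChild): title
After 7 (parentNode): td
After 8 (firstChild): title
After 9 (parentNode): td

Answer: ol > section > header > td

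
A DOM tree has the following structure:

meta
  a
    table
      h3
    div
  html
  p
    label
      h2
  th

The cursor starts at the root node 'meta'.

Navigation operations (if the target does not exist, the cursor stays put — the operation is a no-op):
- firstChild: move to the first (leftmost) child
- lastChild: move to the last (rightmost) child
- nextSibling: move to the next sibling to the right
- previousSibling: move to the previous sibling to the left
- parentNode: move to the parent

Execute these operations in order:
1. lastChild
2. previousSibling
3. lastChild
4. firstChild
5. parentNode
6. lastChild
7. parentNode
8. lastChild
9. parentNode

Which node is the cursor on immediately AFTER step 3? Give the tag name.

After 1 (lastChild): th
After 2 (previousSibling): p
After 3 (lastChild): label

Answer: label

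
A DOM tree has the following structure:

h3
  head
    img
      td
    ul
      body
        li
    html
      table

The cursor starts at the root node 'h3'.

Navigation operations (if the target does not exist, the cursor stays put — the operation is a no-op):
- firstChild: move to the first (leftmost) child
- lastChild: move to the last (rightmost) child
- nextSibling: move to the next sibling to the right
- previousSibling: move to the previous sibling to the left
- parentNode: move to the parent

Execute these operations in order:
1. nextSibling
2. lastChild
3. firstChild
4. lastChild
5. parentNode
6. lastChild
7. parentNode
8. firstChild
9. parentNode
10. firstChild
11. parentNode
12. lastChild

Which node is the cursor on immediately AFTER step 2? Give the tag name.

Answer: head

Derivation:
After 1 (nextSibling): h3 (no-op, stayed)
After 2 (lastChild): head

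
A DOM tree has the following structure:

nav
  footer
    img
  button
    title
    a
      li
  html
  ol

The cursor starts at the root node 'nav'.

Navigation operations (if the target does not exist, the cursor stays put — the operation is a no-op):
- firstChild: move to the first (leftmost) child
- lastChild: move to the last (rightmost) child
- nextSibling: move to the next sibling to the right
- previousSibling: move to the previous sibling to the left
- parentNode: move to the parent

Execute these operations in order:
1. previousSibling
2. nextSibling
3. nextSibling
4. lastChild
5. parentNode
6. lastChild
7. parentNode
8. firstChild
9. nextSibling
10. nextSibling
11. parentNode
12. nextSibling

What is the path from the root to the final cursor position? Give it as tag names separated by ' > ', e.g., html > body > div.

Answer: nav

Derivation:
After 1 (previousSibling): nav (no-op, stayed)
After 2 (nextSibling): nav (no-op, stayed)
After 3 (nextSibling): nav (no-op, stayed)
After 4 (lastChild): ol
After 5 (parentNode): nav
After 6 (lastChild): ol
After 7 (parentNode): nav
After 8 (firstChild): footer
After 9 (nextSibling): button
After 10 (nextSibling): html
After 11 (parentNode): nav
After 12 (nextSibling): nav (no-op, stayed)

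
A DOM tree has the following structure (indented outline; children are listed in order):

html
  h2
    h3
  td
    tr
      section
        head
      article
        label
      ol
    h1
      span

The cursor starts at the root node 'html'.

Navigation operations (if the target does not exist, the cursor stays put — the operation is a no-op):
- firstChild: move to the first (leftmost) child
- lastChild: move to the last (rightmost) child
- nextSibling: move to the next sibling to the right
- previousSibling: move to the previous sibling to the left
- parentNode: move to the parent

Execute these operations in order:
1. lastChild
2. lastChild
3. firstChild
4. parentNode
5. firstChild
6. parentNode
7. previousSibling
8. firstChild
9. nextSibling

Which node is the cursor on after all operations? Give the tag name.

Answer: article

Derivation:
After 1 (lastChild): td
After 2 (lastChild): h1
After 3 (firstChild): span
After 4 (parentNode): h1
After 5 (firstChild): span
After 6 (parentNode): h1
After 7 (previousSibling): tr
After 8 (firstChild): section
After 9 (nextSibling): article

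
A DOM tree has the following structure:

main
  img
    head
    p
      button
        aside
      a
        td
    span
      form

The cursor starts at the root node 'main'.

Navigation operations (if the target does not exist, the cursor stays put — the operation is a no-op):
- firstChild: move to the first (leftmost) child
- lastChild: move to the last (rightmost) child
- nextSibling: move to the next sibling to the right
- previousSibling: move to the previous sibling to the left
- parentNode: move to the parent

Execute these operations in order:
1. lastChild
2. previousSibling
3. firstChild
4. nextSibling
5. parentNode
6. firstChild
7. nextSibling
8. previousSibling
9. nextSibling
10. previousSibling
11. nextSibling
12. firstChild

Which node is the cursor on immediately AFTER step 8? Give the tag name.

Answer: head

Derivation:
After 1 (lastChild): img
After 2 (previousSibling): img (no-op, stayed)
After 3 (firstChild): head
After 4 (nextSibling): p
After 5 (parentNode): img
After 6 (firstChild): head
After 7 (nextSibling): p
After 8 (previousSibling): head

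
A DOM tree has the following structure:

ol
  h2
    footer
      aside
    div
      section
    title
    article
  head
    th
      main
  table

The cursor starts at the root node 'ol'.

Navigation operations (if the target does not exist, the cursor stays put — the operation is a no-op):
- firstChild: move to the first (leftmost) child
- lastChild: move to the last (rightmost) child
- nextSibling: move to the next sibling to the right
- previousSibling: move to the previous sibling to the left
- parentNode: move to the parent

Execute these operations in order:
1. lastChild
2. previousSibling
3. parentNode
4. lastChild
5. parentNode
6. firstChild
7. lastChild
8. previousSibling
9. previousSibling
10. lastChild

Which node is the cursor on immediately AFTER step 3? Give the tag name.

Answer: ol

Derivation:
After 1 (lastChild): table
After 2 (previousSibling): head
After 3 (parentNode): ol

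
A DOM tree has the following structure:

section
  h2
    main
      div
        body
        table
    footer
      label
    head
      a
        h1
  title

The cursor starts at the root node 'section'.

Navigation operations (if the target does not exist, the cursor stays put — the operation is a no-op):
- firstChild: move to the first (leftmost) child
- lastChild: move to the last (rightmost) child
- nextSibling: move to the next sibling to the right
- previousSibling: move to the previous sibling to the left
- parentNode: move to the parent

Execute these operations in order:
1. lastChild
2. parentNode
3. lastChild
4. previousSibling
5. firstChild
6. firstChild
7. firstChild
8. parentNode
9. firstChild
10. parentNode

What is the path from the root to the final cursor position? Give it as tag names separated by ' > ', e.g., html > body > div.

After 1 (lastChild): title
After 2 (parentNode): section
After 3 (lastChild): title
After 4 (previousSibling): h2
After 5 (firstChild): main
After 6 (firstChild): div
After 7 (firstChild): body
After 8 (parentNode): div
After 9 (firstChild): body
After 10 (parentNode): div

Answer: section > h2 > main > div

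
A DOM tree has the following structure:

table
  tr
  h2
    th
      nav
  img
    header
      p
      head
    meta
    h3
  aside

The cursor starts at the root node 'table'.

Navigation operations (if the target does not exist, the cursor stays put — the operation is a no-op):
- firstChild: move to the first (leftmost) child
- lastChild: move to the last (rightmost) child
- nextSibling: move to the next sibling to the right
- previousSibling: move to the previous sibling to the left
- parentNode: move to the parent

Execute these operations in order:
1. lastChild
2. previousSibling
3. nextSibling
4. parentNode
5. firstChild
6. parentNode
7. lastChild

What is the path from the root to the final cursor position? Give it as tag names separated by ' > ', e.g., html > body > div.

Answer: table > aside

Derivation:
After 1 (lastChild): aside
After 2 (previousSibling): img
After 3 (nextSibling): aside
After 4 (parentNode): table
After 5 (firstChild): tr
After 6 (parentNode): table
After 7 (lastChild): aside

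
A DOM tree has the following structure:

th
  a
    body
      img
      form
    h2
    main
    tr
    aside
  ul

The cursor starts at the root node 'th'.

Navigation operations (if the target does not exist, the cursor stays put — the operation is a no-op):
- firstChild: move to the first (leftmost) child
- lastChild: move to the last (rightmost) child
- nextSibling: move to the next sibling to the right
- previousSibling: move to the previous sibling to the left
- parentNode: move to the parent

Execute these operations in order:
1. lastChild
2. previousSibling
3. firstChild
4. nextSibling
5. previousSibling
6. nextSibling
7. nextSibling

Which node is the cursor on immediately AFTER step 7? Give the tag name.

After 1 (lastChild): ul
After 2 (previousSibling): a
After 3 (firstChild): body
After 4 (nextSibling): h2
After 5 (previousSibling): body
After 6 (nextSibling): h2
After 7 (nextSibling): main

Answer: main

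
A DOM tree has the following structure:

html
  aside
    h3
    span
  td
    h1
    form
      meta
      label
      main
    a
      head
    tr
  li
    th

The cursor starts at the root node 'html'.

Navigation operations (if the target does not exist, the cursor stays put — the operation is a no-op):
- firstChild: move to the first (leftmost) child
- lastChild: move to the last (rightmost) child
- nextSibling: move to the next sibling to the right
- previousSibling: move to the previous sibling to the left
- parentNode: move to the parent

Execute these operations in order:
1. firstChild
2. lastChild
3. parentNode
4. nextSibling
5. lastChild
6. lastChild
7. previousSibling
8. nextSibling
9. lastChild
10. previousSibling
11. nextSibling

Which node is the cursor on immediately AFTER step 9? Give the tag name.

Answer: tr

Derivation:
After 1 (firstChild): aside
After 2 (lastChild): span
After 3 (parentNode): aside
After 4 (nextSibling): td
After 5 (lastChild): tr
After 6 (lastChild): tr (no-op, stayed)
After 7 (previousSibling): a
After 8 (nextSibling): tr
After 9 (lastChild): tr (no-op, stayed)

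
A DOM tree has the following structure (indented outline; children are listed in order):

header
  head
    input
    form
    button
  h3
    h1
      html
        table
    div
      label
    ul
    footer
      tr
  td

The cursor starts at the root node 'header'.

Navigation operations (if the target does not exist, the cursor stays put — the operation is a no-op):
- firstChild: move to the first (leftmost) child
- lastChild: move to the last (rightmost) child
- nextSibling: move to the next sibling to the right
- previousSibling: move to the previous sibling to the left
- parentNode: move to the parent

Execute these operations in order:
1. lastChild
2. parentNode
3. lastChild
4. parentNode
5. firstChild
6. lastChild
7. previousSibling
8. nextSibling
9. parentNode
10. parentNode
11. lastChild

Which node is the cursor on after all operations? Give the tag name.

After 1 (lastChild): td
After 2 (parentNode): header
After 3 (lastChild): td
After 4 (parentNode): header
After 5 (firstChild): head
After 6 (lastChild): button
After 7 (previousSibling): form
After 8 (nextSibling): button
After 9 (parentNode): head
After 10 (parentNode): header
After 11 (lastChild): td

Answer: td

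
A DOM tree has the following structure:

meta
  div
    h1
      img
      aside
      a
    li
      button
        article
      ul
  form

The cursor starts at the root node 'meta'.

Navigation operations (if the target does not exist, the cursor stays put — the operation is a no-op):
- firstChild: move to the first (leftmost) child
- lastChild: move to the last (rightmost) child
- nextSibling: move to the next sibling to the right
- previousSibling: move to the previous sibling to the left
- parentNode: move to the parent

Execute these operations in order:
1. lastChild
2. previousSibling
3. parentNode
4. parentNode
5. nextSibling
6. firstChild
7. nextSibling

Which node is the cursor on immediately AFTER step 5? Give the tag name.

Answer: meta

Derivation:
After 1 (lastChild): form
After 2 (previousSibling): div
After 3 (parentNode): meta
After 4 (parentNode): meta (no-op, stayed)
After 5 (nextSibling): meta (no-op, stayed)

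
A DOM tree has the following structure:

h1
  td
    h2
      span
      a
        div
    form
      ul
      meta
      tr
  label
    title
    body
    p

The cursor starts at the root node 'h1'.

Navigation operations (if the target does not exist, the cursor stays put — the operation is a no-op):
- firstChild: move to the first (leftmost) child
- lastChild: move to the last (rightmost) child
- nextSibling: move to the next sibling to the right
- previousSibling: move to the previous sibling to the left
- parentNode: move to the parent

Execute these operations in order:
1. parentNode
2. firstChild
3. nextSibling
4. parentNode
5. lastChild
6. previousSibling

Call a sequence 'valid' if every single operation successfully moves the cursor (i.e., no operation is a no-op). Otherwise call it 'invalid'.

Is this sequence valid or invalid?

Answer: invalid

Derivation:
After 1 (parentNode): h1 (no-op, stayed)
After 2 (firstChild): td
After 3 (nextSibling): label
After 4 (parentNode): h1
After 5 (lastChild): label
After 6 (previousSibling): td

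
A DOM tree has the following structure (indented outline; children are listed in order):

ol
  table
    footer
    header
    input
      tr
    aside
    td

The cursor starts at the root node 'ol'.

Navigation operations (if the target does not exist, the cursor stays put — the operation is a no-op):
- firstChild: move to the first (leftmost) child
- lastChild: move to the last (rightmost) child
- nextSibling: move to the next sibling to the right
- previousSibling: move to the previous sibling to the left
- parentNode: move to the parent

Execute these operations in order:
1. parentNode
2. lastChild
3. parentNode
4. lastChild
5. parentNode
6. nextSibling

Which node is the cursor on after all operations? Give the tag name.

Answer: ol

Derivation:
After 1 (parentNode): ol (no-op, stayed)
After 2 (lastChild): table
After 3 (parentNode): ol
After 4 (lastChild): table
After 5 (parentNode): ol
After 6 (nextSibling): ol (no-op, stayed)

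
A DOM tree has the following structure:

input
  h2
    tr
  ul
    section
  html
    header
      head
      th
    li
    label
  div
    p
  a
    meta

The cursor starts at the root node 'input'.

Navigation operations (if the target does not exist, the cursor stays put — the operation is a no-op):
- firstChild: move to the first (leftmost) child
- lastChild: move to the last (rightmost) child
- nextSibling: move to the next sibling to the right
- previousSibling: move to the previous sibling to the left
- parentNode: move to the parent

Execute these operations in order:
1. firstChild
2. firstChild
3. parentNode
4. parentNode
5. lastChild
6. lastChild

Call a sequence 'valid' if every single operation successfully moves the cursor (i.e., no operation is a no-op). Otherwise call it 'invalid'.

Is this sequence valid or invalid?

Answer: valid

Derivation:
After 1 (firstChild): h2
After 2 (firstChild): tr
After 3 (parentNode): h2
After 4 (parentNode): input
After 5 (lastChild): a
After 6 (lastChild): meta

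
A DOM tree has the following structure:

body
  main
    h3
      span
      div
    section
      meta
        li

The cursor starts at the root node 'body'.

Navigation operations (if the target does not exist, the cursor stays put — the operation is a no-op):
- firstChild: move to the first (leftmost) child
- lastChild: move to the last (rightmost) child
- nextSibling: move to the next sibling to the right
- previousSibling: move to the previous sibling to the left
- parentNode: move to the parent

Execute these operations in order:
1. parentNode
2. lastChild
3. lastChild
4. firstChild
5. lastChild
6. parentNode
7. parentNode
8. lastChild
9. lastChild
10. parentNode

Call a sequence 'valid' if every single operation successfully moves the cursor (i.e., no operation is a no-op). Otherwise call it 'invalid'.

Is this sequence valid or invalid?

Answer: invalid

Derivation:
After 1 (parentNode): body (no-op, stayed)
After 2 (lastChild): main
After 3 (lastChild): section
After 4 (firstChild): meta
After 5 (lastChild): li
After 6 (parentNode): meta
After 7 (parentNode): section
After 8 (lastChild): meta
After 9 (lastChild): li
After 10 (parentNode): meta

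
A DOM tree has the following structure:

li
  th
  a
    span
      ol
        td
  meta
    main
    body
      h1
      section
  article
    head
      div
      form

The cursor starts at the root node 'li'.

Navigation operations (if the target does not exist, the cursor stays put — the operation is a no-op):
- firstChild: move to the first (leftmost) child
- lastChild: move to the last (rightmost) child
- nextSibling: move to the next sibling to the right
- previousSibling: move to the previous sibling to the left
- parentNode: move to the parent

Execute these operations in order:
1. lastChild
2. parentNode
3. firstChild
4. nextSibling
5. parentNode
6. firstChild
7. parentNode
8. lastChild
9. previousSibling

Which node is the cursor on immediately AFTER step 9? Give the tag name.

After 1 (lastChild): article
After 2 (parentNode): li
After 3 (firstChild): th
After 4 (nextSibling): a
After 5 (parentNode): li
After 6 (firstChild): th
After 7 (parentNode): li
After 8 (lastChild): article
After 9 (previousSibling): meta

Answer: meta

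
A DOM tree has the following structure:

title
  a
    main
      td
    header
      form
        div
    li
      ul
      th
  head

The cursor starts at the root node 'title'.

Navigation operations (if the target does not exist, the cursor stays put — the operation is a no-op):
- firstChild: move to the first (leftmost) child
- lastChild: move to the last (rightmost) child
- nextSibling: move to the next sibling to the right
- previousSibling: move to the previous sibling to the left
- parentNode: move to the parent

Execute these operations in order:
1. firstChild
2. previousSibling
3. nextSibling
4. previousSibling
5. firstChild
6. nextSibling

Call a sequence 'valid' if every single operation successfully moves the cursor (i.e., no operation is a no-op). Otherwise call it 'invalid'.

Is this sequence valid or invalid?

After 1 (firstChild): a
After 2 (previousSibling): a (no-op, stayed)
After 3 (nextSibling): head
After 4 (previousSibling): a
After 5 (firstChild): main
After 6 (nextSibling): header

Answer: invalid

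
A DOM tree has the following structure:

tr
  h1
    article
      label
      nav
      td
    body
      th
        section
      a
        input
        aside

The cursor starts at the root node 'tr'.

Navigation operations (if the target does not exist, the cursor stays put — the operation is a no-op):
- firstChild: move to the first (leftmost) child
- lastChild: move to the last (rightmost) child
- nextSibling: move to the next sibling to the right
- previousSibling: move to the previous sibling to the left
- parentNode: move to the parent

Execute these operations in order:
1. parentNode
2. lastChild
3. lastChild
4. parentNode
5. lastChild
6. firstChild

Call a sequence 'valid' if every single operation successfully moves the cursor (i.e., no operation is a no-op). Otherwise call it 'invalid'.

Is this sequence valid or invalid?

After 1 (parentNode): tr (no-op, stayed)
After 2 (lastChild): h1
After 3 (lastChild): body
After 4 (parentNode): h1
After 5 (lastChild): body
After 6 (firstChild): th

Answer: invalid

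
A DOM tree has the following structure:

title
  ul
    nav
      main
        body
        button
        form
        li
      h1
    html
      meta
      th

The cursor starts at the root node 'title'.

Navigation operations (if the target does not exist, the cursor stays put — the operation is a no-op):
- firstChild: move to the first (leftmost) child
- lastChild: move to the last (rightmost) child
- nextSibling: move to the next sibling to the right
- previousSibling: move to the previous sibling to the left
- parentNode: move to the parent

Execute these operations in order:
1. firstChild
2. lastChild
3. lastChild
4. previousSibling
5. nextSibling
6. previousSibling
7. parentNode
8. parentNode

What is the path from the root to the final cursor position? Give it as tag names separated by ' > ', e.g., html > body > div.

Answer: title > ul

Derivation:
After 1 (firstChild): ul
After 2 (lastChild): html
After 3 (lastChild): th
After 4 (previousSibling): meta
After 5 (nextSibling): th
After 6 (previousSibling): meta
After 7 (parentNode): html
After 8 (parentNode): ul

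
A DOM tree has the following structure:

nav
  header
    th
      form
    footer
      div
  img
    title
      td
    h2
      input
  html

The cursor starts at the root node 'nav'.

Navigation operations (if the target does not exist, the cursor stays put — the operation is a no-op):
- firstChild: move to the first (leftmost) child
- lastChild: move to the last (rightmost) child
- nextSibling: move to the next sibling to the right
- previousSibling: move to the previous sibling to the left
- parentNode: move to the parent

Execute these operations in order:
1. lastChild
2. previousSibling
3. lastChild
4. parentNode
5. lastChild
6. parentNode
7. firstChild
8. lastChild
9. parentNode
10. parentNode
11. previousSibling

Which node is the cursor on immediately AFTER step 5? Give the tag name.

Answer: h2

Derivation:
After 1 (lastChild): html
After 2 (previousSibling): img
After 3 (lastChild): h2
After 4 (parentNode): img
After 5 (lastChild): h2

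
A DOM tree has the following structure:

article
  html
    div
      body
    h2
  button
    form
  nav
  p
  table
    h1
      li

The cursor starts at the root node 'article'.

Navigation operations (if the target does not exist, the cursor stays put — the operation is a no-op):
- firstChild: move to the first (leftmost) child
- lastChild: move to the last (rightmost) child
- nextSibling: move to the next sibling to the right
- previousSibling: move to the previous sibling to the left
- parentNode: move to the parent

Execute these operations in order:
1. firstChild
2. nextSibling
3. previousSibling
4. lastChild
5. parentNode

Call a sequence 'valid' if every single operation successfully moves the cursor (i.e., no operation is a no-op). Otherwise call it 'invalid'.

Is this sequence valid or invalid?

Answer: valid

Derivation:
After 1 (firstChild): html
After 2 (nextSibling): button
After 3 (previousSibling): html
After 4 (lastChild): h2
After 5 (parentNode): html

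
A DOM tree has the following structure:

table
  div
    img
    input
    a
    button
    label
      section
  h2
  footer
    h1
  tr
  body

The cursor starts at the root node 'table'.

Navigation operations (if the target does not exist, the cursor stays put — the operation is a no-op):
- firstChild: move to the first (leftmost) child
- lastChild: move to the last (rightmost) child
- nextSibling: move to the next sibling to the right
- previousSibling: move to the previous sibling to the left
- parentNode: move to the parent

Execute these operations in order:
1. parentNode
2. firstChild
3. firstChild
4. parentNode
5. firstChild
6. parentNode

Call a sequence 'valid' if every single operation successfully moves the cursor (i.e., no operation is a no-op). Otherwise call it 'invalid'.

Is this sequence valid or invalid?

Answer: invalid

Derivation:
After 1 (parentNode): table (no-op, stayed)
After 2 (firstChild): div
After 3 (firstChild): img
After 4 (parentNode): div
After 5 (firstChild): img
After 6 (parentNode): div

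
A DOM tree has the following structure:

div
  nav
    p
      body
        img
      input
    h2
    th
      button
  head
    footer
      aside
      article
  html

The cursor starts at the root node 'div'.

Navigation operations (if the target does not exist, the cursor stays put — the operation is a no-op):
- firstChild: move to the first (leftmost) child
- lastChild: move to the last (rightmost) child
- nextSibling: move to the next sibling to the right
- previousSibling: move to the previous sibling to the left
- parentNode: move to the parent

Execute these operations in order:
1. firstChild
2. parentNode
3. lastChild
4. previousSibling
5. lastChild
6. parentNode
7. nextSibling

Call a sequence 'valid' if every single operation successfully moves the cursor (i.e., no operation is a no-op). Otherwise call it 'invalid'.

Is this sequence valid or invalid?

Answer: valid

Derivation:
After 1 (firstChild): nav
After 2 (parentNode): div
After 3 (lastChild): html
After 4 (previousSibling): head
After 5 (lastChild): footer
After 6 (parentNode): head
After 7 (nextSibling): html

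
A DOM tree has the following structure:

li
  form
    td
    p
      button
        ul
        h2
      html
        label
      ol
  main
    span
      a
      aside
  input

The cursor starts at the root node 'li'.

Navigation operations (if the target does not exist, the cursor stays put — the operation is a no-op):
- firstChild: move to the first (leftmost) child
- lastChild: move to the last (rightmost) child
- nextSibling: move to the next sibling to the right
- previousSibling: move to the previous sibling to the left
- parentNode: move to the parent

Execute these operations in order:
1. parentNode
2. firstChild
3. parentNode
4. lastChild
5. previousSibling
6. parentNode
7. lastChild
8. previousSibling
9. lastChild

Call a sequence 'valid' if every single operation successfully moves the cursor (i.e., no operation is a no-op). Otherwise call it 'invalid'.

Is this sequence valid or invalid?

After 1 (parentNode): li (no-op, stayed)
After 2 (firstChild): form
After 3 (parentNode): li
After 4 (lastChild): input
After 5 (previousSibling): main
After 6 (parentNode): li
After 7 (lastChild): input
After 8 (previousSibling): main
After 9 (lastChild): span

Answer: invalid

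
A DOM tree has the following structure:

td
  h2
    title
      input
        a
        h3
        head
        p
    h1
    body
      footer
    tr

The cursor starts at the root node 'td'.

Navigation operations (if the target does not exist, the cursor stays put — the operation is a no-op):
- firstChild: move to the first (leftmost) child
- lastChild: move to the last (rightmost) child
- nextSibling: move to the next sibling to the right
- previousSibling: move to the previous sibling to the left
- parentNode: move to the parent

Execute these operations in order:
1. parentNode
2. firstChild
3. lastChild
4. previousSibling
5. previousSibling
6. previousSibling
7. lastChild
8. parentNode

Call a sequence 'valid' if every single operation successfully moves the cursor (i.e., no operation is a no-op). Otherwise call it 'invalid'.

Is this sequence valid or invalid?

Answer: invalid

Derivation:
After 1 (parentNode): td (no-op, stayed)
After 2 (firstChild): h2
After 3 (lastChild): tr
After 4 (previousSibling): body
After 5 (previousSibling): h1
After 6 (previousSibling): title
After 7 (lastChild): input
After 8 (parentNode): title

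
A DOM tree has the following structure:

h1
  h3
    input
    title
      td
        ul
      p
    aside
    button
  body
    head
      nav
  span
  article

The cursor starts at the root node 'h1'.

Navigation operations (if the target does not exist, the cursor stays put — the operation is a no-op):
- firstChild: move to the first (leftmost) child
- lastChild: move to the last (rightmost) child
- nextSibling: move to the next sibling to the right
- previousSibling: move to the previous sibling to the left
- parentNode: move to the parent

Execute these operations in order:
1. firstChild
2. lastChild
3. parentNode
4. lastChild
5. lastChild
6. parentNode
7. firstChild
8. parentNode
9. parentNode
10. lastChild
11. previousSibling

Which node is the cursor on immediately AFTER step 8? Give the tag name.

Answer: h3

Derivation:
After 1 (firstChild): h3
After 2 (lastChild): button
After 3 (parentNode): h3
After 4 (lastChild): button
After 5 (lastChild): button (no-op, stayed)
After 6 (parentNode): h3
After 7 (firstChild): input
After 8 (parentNode): h3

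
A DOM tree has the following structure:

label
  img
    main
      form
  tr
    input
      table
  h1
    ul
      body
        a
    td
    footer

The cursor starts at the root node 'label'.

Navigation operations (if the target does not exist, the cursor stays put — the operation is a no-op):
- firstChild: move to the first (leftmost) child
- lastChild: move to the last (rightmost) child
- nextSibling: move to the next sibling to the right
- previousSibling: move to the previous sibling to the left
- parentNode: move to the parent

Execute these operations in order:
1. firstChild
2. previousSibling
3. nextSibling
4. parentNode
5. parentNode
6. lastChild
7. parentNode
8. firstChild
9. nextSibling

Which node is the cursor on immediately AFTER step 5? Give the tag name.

Answer: label

Derivation:
After 1 (firstChild): img
After 2 (previousSibling): img (no-op, stayed)
After 3 (nextSibling): tr
After 4 (parentNode): label
After 5 (parentNode): label (no-op, stayed)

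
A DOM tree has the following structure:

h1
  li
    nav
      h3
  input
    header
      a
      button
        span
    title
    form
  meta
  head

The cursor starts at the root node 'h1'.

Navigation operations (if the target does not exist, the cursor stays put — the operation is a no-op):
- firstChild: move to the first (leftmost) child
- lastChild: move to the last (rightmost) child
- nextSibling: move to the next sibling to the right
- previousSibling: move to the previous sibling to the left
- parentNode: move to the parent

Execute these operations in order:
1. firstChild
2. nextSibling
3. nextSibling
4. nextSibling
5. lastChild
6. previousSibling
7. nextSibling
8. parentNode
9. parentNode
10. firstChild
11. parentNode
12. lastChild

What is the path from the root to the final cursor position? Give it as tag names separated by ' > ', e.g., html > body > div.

After 1 (firstChild): li
After 2 (nextSibling): input
After 3 (nextSibling): meta
After 4 (nextSibling): head
After 5 (lastChild): head (no-op, stayed)
After 6 (previousSibling): meta
After 7 (nextSibling): head
After 8 (parentNode): h1
After 9 (parentNode): h1 (no-op, stayed)
After 10 (firstChild): li
After 11 (parentNode): h1
After 12 (lastChild): head

Answer: h1 > head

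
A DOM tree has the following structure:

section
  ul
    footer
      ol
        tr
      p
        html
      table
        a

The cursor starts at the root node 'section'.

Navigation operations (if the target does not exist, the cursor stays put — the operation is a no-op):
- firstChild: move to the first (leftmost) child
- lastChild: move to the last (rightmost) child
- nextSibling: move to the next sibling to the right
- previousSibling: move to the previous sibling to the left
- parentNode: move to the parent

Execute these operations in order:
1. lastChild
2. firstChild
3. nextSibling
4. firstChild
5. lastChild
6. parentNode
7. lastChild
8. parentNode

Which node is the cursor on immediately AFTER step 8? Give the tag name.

After 1 (lastChild): ul
After 2 (firstChild): footer
After 3 (nextSibling): footer (no-op, stayed)
After 4 (firstChild): ol
After 5 (lastChild): tr
After 6 (parentNode): ol
After 7 (lastChild): tr
After 8 (parentNode): ol

Answer: ol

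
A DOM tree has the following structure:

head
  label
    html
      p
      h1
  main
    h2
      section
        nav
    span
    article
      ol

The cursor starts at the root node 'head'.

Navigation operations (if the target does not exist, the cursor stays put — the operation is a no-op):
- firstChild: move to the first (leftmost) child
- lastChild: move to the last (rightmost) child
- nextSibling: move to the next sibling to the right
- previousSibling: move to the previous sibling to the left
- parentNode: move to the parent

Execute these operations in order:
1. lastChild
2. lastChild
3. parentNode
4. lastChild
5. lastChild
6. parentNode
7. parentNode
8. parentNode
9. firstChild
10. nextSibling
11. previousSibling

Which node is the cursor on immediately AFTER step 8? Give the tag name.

After 1 (lastChild): main
After 2 (lastChild): article
After 3 (parentNode): main
After 4 (lastChild): article
After 5 (lastChild): ol
After 6 (parentNode): article
After 7 (parentNode): main
After 8 (parentNode): head

Answer: head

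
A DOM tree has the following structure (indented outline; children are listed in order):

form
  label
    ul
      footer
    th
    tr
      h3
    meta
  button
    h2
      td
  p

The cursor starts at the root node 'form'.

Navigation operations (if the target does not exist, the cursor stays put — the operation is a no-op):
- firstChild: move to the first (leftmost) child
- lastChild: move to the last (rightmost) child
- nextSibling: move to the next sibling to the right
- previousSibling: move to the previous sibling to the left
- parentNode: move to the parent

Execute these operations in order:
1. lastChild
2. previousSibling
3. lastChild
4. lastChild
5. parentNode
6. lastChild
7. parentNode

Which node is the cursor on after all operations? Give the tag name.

Answer: h2

Derivation:
After 1 (lastChild): p
After 2 (previousSibling): button
After 3 (lastChild): h2
After 4 (lastChild): td
After 5 (parentNode): h2
After 6 (lastChild): td
After 7 (parentNode): h2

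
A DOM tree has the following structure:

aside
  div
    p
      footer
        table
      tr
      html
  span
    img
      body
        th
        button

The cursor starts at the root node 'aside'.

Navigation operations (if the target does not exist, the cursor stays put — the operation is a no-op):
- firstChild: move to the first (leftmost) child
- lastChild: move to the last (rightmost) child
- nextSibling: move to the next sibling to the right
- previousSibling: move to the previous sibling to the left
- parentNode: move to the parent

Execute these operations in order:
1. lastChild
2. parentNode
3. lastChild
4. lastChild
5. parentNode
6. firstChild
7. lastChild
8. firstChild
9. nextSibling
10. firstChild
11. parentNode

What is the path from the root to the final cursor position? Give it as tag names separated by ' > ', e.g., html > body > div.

Answer: aside > span > img > body

Derivation:
After 1 (lastChild): span
After 2 (parentNode): aside
After 3 (lastChild): span
After 4 (lastChild): img
After 5 (parentNode): span
After 6 (firstChild): img
After 7 (lastChild): body
After 8 (firstChild): th
After 9 (nextSibling): button
After 10 (firstChild): button (no-op, stayed)
After 11 (parentNode): body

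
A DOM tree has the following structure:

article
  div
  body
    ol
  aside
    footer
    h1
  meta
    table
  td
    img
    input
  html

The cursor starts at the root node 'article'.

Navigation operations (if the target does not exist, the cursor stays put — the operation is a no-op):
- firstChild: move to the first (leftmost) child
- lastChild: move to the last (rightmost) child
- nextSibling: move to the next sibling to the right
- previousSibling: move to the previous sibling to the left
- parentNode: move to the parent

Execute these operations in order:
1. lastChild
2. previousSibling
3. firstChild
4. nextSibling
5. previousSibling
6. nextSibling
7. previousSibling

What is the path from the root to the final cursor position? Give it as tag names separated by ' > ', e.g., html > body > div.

After 1 (lastChild): html
After 2 (previousSibling): td
After 3 (firstChild): img
After 4 (nextSibling): input
After 5 (previousSibling): img
After 6 (nextSibling): input
After 7 (previousSibling): img

Answer: article > td > img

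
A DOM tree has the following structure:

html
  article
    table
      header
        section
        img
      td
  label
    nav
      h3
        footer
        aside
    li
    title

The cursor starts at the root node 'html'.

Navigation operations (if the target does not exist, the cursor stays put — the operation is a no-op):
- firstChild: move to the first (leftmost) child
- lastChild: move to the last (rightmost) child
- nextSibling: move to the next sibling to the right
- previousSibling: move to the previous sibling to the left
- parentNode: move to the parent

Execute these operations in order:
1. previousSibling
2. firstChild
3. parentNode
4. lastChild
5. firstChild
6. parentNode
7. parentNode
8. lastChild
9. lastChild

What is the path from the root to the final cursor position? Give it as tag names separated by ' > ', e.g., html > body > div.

Answer: html > label > title

Derivation:
After 1 (previousSibling): html (no-op, stayed)
After 2 (firstChild): article
After 3 (parentNode): html
After 4 (lastChild): label
After 5 (firstChild): nav
After 6 (parentNode): label
After 7 (parentNode): html
After 8 (lastChild): label
After 9 (lastChild): title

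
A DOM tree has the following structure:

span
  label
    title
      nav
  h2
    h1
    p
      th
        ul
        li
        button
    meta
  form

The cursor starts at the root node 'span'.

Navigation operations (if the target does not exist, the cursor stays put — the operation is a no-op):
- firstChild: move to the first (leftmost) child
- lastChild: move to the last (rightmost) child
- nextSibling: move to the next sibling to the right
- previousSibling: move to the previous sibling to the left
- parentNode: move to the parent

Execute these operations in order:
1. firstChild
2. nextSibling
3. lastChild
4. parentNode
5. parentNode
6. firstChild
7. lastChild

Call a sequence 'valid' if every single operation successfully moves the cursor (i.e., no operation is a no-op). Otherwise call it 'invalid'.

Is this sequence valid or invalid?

Answer: valid

Derivation:
After 1 (firstChild): label
After 2 (nextSibling): h2
After 3 (lastChild): meta
After 4 (parentNode): h2
After 5 (parentNode): span
After 6 (firstChild): label
After 7 (lastChild): title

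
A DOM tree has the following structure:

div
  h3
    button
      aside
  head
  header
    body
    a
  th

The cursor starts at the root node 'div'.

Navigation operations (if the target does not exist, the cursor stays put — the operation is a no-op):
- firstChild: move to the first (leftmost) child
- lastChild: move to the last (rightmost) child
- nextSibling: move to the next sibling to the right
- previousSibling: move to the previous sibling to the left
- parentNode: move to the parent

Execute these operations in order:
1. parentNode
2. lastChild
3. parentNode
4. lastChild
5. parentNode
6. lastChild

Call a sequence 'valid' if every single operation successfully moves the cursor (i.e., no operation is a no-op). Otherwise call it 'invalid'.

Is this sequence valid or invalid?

Answer: invalid

Derivation:
After 1 (parentNode): div (no-op, stayed)
After 2 (lastChild): th
After 3 (parentNode): div
After 4 (lastChild): th
After 5 (parentNode): div
After 6 (lastChild): th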